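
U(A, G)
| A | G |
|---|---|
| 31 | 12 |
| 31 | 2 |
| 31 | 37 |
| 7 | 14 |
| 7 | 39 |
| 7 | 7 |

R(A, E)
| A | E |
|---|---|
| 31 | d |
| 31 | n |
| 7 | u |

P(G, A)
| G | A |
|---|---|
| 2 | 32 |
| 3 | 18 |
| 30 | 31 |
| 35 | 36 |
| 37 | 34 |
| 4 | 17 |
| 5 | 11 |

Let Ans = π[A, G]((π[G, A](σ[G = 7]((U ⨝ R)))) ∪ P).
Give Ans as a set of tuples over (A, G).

U ⋈ R (natural join on A): {(31, 12, d), (31, 12, n), (31, 2, d), (31, 2, n), (31, 37, d), (31, 37, n), (7, 14, u), (7, 39, u), (7, 7, u)}
Selection G = 7: {(7, 7, u)}
Projecting to G, A: {(7, 7)}
Union: {(7, 7)} with {(2, 32), (3, 18), (30, 31), (35, 36), (37, 34), (4, 17), (5, 11)} → {(2, 32), (3, 18), (30, 31), (35, 36), (37, 34), (4, 17), (5, 11), (7, 7)}
Projecting to A, G: {(11, 5), (17, 4), (18, 3), (31, 30), (32, 2), (34, 37), (36, 35), (7, 7)}

{(11, 5), (17, 4), (18, 3), (31, 30), (32, 2), (34, 37), (36, 35), (7, 7)}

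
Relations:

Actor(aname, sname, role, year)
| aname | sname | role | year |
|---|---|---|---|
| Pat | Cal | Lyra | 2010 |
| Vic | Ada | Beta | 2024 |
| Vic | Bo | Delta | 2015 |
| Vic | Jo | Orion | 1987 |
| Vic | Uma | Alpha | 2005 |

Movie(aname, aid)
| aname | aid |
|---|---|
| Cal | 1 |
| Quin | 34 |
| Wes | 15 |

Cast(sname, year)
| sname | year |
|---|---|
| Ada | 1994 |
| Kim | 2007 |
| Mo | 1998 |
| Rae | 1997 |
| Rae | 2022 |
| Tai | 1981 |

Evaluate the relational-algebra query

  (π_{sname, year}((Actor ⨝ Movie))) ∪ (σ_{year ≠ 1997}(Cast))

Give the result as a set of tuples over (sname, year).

Joining Actor and Movie on aname yields {}.
Projecting to sname, year: {}
σ[year ≠ 1997]: keep tuples satisfying year ≠ 1997 → {(Ada, 1994), (Kim, 2007), (Mo, 1998), (Rae, 2022), (Tai, 1981)}
Taking the union: {(Ada, 1994), (Kim, 2007), (Mo, 1998), (Rae, 2022), (Tai, 1981)}

{(Ada, 1994), (Kim, 2007), (Mo, 1998), (Rae, 2022), (Tai, 1981)}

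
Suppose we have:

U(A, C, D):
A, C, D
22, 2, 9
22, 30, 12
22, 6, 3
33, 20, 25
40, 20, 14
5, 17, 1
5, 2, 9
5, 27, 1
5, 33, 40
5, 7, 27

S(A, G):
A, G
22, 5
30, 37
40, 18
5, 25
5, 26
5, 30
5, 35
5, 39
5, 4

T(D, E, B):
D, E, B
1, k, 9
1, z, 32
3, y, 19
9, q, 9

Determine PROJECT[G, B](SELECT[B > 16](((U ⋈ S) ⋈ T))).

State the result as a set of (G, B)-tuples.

{(25, 32), (26, 32), (30, 32), (35, 32), (39, 32), (4, 32), (5, 19)}

U ⋈ S (natural join on A): {(22, 2, 9, 5), (22, 30, 12, 5), (22, 6, 3, 5), (40, 20, 14, 18), (5, 17, 1, 25), (5, 17, 1, 26), (5, 17, 1, 30), (5, 17, 1, 35), (5, 17, 1, 39), (5, 17, 1, 4), (5, 2, 9, 25), (5, 2, 9, 26), (5, 2, 9, 30), (5, 2, 9, 35), (5, 2, 9, 39), (5, 2, 9, 4), (5, 27, 1, 25), (5, 27, 1, 26), (5, 27, 1, 30), (5, 27, 1, 35), (5, 27, 1, 39), (5, 27, 1, 4), (5, 33, 40, 25), (5, 33, 40, 26), (5, 33, 40, 30), (5, 33, 40, 35), (5, 33, 40, 39), (5, 33, 40, 4), (5, 7, 27, 25), (5, 7, 27, 26), (5, 7, 27, 30), (5, 7, 27, 35), (5, 7, 27, 39), (5, 7, 27, 4)}
(U ⋈ S) ⋈ T (natural join on D): {(22, 2, 9, 5, q, 9), (22, 6, 3, 5, y, 19), (5, 17, 1, 25, k, 9), (5, 17, 1, 25, z, 32), (5, 17, 1, 26, k, 9), (5, 17, 1, 26, z, 32), (5, 17, 1, 30, k, 9), (5, 17, 1, 30, z, 32), (5, 17, 1, 35, k, 9), (5, 17, 1, 35, z, 32), (5, 17, 1, 39, k, 9), (5, 17, 1, 39, z, 32), (5, 17, 1, 4, k, 9), (5, 17, 1, 4, z, 32), (5, 2, 9, 25, q, 9), (5, 2, 9, 26, q, 9), (5, 2, 9, 30, q, 9), (5, 2, 9, 35, q, 9), (5, 2, 9, 39, q, 9), (5, 2, 9, 4, q, 9), (5, 27, 1, 25, k, 9), (5, 27, 1, 25, z, 32), (5, 27, 1, 26, k, 9), (5, 27, 1, 26, z, 32), (5, 27, 1, 30, k, 9), (5, 27, 1, 30, z, 32), (5, 27, 1, 35, k, 9), (5, 27, 1, 35, z, 32), (5, 27, 1, 39, k, 9), (5, 27, 1, 39, z, 32), (5, 27, 1, 4, k, 9), (5, 27, 1, 4, z, 32)}
σ[B > 16]: keep tuples satisfying B > 16 → {(22, 6, 3, 5, y, 19), (5, 17, 1, 25, z, 32), (5, 17, 1, 26, z, 32), (5, 17, 1, 30, z, 32), (5, 17, 1, 35, z, 32), (5, 17, 1, 39, z, 32), (5, 17, 1, 4, z, 32), (5, 27, 1, 25, z, 32), (5, 27, 1, 26, z, 32), (5, 27, 1, 30, z, 32), (5, 27, 1, 35, z, 32), (5, 27, 1, 39, z, 32), (5, 27, 1, 4, z, 32)}
Keep only column(s) G, B (6 duplicate(s) eliminated): {(25, 32), (26, 32), (30, 32), (35, 32), (39, 32), (4, 32), (5, 19)}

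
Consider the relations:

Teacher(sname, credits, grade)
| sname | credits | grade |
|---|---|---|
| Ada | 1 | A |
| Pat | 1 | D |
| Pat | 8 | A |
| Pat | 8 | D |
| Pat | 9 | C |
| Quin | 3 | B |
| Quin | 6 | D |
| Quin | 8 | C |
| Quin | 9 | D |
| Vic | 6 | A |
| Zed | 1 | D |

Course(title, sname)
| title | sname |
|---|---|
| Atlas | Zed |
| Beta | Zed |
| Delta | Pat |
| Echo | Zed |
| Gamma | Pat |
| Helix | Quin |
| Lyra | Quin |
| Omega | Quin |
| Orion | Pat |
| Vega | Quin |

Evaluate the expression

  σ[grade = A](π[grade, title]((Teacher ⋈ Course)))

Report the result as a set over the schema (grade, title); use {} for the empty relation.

Teacher ⋈ Course (natural join on sname): {(Pat, 1, D, Delta), (Pat, 1, D, Gamma), (Pat, 1, D, Orion), (Pat, 8, A, Delta), (Pat, 8, A, Gamma), (Pat, 8, A, Orion), (Pat, 8, D, Delta), (Pat, 8, D, Gamma), (Pat, 8, D, Orion), (Pat, 9, C, Delta), (Pat, 9, C, Gamma), (Pat, 9, C, Orion), (Quin, 3, B, Helix), (Quin, 3, B, Lyra), (Quin, 3, B, Omega), (Quin, 3, B, Vega), (Quin, 6, D, Helix), (Quin, 6, D, Lyra), (Quin, 6, D, Omega), (Quin, 6, D, Vega), (Quin, 8, C, Helix), (Quin, 8, C, Lyra), (Quin, 8, C, Omega), (Quin, 8, C, Vega), (Quin, 9, D, Helix), (Quin, 9, D, Lyra), (Quin, 9, D, Omega), (Quin, 9, D, Vega), (Zed, 1, D, Atlas), (Zed, 1, D, Beta), (Zed, 1, D, Echo)}
π[grade, title]: project onto (grade, title) (7 duplicate(s) eliminated) → {(A, Delta), (A, Gamma), (A, Orion), (B, Helix), (B, Lyra), (B, Omega), (B, Vega), (C, Delta), (C, Gamma), (C, Helix), (C, Lyra), (C, Omega), (C, Orion), (C, Vega), (D, Atlas), (D, Beta), (D, Delta), (D, Echo), (D, Gamma), (D, Helix), (D, Lyra), (D, Omega), (D, Orion), (D, Vega)}
Filtering on grade = A leaves {(A, Delta), (A, Gamma), (A, Orion)}.

{(A, Delta), (A, Gamma), (A, Orion)}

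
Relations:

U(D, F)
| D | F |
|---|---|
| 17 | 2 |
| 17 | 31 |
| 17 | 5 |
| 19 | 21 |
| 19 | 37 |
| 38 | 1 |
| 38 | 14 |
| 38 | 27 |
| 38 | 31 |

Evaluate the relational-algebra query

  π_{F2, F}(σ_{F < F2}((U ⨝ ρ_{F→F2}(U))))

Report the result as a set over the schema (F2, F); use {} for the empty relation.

{(14, 1), (27, 1), (27, 14), (31, 1), (31, 14), (31, 2), (31, 27), (31, 5), (37, 21), (5, 2)}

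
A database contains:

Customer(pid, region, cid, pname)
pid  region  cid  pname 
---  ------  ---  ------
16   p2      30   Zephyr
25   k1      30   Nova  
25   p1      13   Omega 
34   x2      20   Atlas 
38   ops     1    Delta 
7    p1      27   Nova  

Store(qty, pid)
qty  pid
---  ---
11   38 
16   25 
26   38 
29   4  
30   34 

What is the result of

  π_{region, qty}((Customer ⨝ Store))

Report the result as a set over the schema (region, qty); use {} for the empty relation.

{(k1, 16), (ops, 11), (ops, 26), (p1, 16), (x2, 30)}

Natural join on pid: {(25, k1, 30, Nova, 16), (25, p1, 13, Omega, 16), (34, x2, 20, Atlas, 30), (38, ops, 1, Delta, 11), (38, ops, 1, Delta, 26)}
π_{region, qty} gives {(k1, 16), (ops, 11), (ops, 26), (p1, 16), (x2, 30)}.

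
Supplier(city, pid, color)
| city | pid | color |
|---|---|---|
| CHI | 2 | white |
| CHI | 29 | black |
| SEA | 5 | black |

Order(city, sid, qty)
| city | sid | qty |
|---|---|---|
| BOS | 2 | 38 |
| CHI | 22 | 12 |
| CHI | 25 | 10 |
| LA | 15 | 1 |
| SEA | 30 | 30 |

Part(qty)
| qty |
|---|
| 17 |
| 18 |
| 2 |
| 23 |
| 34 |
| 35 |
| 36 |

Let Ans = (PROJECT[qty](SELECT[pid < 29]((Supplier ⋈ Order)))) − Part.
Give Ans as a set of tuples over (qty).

{10, 12, 30}

Supplier ⋈ Order (natural join on city): {(CHI, 2, white, 22, 12), (CHI, 2, white, 25, 10), (CHI, 29, black, 22, 12), (CHI, 29, black, 25, 10), (SEA, 5, black, 30, 30)}
Filtering on pid < 29 leaves {(CHI, 2, white, 22, 12), (CHI, 2, white, 25, 10), (SEA, 5, black, 30, 30)}.
Keep only column(s) qty: {10, 12, 30}
Difference: {10, 12, 30} with {17, 18, 2, 23, 34, 35, 36} → {10, 12, 30}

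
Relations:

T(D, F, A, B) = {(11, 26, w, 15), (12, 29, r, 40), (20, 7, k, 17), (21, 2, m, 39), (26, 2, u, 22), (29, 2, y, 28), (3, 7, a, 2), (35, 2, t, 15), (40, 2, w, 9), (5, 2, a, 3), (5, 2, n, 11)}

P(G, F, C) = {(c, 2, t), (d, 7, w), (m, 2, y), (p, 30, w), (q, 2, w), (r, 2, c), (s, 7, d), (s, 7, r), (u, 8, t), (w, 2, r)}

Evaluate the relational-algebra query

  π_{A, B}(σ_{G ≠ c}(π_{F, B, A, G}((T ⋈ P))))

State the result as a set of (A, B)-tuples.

Joining T and P on F yields {(20, 7, k, 17, d, w), (20, 7, k, 17, s, d), (20, 7, k, 17, s, r), (21, 2, m, 39, c, t), (21, 2, m, 39, m, y), (21, 2, m, 39, q, w), (21, 2, m, 39, r, c), (21, 2, m, 39, w, r), (26, 2, u, 22, c, t), (26, 2, u, 22, m, y), (26, 2, u, 22, q, w), (26, 2, u, 22, r, c), (26, 2, u, 22, w, r), (29, 2, y, 28, c, t), (29, 2, y, 28, m, y), (29, 2, y, 28, q, w), (29, 2, y, 28, r, c), (29, 2, y, 28, w, r), (3, 7, a, 2, d, w), (3, 7, a, 2, s, d), (3, 7, a, 2, s, r), (35, 2, t, 15, c, t), (35, 2, t, 15, m, y), (35, 2, t, 15, q, w), (35, 2, t, 15, r, c), (35, 2, t, 15, w, r), (40, 2, w, 9, c, t), (40, 2, w, 9, m, y), (40, 2, w, 9, q, w), (40, 2, w, 9, r, c), (40, 2, w, 9, w, r), (5, 2, a, 3, c, t), (5, 2, a, 3, m, y), (5, 2, a, 3, q, w), (5, 2, a, 3, r, c), (5, 2, a, 3, w, r), (5, 2, n, 11, c, t), (5, 2, n, 11, m, y), (5, 2, n, 11, q, w), (5, 2, n, 11, r, c), (5, 2, n, 11, w, r)}.
Projecting to F, B, A, G (2 duplicate(s) eliminated): {(2, 11, n, c), (2, 11, n, m), (2, 11, n, q), (2, 11, n, r), (2, 11, n, w), (2, 15, t, c), (2, 15, t, m), (2, 15, t, q), (2, 15, t, r), (2, 15, t, w), (2, 22, u, c), (2, 22, u, m), (2, 22, u, q), (2, 22, u, r), (2, 22, u, w), (2, 28, y, c), (2, 28, y, m), (2, 28, y, q), (2, 28, y, r), (2, 28, y, w), (2, 3, a, c), (2, 3, a, m), (2, 3, a, q), (2, 3, a, r), (2, 3, a, w), (2, 39, m, c), (2, 39, m, m), (2, 39, m, q), (2, 39, m, r), (2, 39, m, w), (2, 9, w, c), (2, 9, w, m), (2, 9, w, q), (2, 9, w, r), (2, 9, w, w), (7, 17, k, d), (7, 17, k, s), (7, 2, a, d), (7, 2, a, s)}
Apply σ_{G ≠ c}; surviving tuples: {(2, 11, n, m), (2, 11, n, q), (2, 11, n, r), (2, 11, n, w), (2, 15, t, m), (2, 15, t, q), (2, 15, t, r), (2, 15, t, w), (2, 22, u, m), (2, 22, u, q), (2, 22, u, r), (2, 22, u, w), (2, 28, y, m), (2, 28, y, q), (2, 28, y, r), (2, 28, y, w), (2, 3, a, m), (2, 3, a, q), (2, 3, a, r), (2, 3, a, w), (2, 39, m, m), (2, 39, m, q), (2, 39, m, r), (2, 39, m, w), (2, 9, w, m), (2, 9, w, q), (2, 9, w, r), (2, 9, w, w), (7, 17, k, d), (7, 17, k, s), (7, 2, a, d), (7, 2, a, s)}
Projecting to A, B (23 duplicate(s) eliminated): {(a, 2), (a, 3), (k, 17), (m, 39), (n, 11), (t, 15), (u, 22), (w, 9), (y, 28)}

{(a, 2), (a, 3), (k, 17), (m, 39), (n, 11), (t, 15), (u, 22), (w, 9), (y, 28)}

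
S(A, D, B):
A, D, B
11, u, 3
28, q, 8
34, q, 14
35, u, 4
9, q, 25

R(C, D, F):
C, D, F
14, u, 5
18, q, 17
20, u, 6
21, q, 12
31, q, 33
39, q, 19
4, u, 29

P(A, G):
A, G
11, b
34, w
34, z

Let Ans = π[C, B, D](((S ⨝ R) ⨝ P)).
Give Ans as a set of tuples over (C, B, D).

{(14, 3, u), (18, 14, q), (20, 3, u), (21, 14, q), (31, 14, q), (39, 14, q), (4, 3, u)}

S ⋈ R (natural join on D): {(11, u, 3, 14, 5), (11, u, 3, 20, 6), (11, u, 3, 4, 29), (28, q, 8, 18, 17), (28, q, 8, 21, 12), (28, q, 8, 31, 33), (28, q, 8, 39, 19), (34, q, 14, 18, 17), (34, q, 14, 21, 12), (34, q, 14, 31, 33), (34, q, 14, 39, 19), (35, u, 4, 14, 5), (35, u, 4, 20, 6), (35, u, 4, 4, 29), (9, q, 25, 18, 17), (9, q, 25, 21, 12), (9, q, 25, 31, 33), (9, q, 25, 39, 19)}
(S ⨝ R) ⋈ P (natural join on A): {(11, u, 3, 14, 5, b), (11, u, 3, 20, 6, b), (11, u, 3, 4, 29, b), (34, q, 14, 18, 17, w), (34, q, 14, 18, 17, z), (34, q, 14, 21, 12, w), (34, q, 14, 21, 12, z), (34, q, 14, 31, 33, w), (34, q, 14, 31, 33, z), (34, q, 14, 39, 19, w), (34, q, 14, 39, 19, z)}
Projecting to C, B, D (4 duplicate(s) eliminated): {(14, 3, u), (18, 14, q), (20, 3, u), (21, 14, q), (31, 14, q), (39, 14, q), (4, 3, u)}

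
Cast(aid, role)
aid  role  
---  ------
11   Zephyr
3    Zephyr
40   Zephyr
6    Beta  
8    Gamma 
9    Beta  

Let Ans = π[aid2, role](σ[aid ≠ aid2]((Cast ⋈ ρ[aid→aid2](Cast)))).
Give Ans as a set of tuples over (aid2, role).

ρ[aid→aid2]: schema becomes (aid2, role); tuples unchanged.
Natural join on role: {(11, Zephyr, 11), (11, Zephyr, 3), (11, Zephyr, 40), (3, Zephyr, 11), (3, Zephyr, 3), (3, Zephyr, 40), (40, Zephyr, 11), (40, Zephyr, 3), (40, Zephyr, 40), (6, Beta, 6), (6, Beta, 9), (8, Gamma, 8), (9, Beta, 6), (9, Beta, 9)}
σ[aid ≠ aid2]: keep tuples satisfying aid ≠ aid2 → {(11, Zephyr, 3), (11, Zephyr, 40), (3, Zephyr, 11), (3, Zephyr, 40), (40, Zephyr, 11), (40, Zephyr, 3), (6, Beta, 9), (9, Beta, 6)}
Projecting to aid2, role (3 duplicate(s) eliminated): {(11, Zephyr), (3, Zephyr), (40, Zephyr), (6, Beta), (9, Beta)}

{(11, Zephyr), (3, Zephyr), (40, Zephyr), (6, Beta), (9, Beta)}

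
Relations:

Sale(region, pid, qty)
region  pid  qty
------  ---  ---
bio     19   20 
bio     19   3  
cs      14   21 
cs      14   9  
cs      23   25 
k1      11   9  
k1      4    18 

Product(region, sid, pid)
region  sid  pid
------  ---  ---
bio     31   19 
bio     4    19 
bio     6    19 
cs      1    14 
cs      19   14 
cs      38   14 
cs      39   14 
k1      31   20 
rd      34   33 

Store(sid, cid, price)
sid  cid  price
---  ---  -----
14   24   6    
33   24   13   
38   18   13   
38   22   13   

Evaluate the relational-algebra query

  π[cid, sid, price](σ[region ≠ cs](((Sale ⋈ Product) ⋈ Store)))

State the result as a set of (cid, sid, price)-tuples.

{}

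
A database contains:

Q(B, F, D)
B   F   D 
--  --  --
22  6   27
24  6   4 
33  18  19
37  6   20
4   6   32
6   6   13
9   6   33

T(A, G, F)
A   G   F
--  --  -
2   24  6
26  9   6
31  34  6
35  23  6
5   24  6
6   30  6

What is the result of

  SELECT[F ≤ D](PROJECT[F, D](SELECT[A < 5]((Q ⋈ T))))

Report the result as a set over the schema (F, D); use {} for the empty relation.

{(6, 13), (6, 20), (6, 27), (6, 32), (6, 33)}

Joining Q and T on F yields {(22, 6, 27, 2, 24), (22, 6, 27, 26, 9), (22, 6, 27, 31, 34), (22, 6, 27, 35, 23), (22, 6, 27, 5, 24), (22, 6, 27, 6, 30), (24, 6, 4, 2, 24), (24, 6, 4, 26, 9), (24, 6, 4, 31, 34), (24, 6, 4, 35, 23), (24, 6, 4, 5, 24), (24, 6, 4, 6, 30), (37, 6, 20, 2, 24), (37, 6, 20, 26, 9), (37, 6, 20, 31, 34), (37, 6, 20, 35, 23), (37, 6, 20, 5, 24), (37, 6, 20, 6, 30), (4, 6, 32, 2, 24), (4, 6, 32, 26, 9), (4, 6, 32, 31, 34), (4, 6, 32, 35, 23), (4, 6, 32, 5, 24), (4, 6, 32, 6, 30), (6, 6, 13, 2, 24), (6, 6, 13, 26, 9), (6, 6, 13, 31, 34), (6, 6, 13, 35, 23), (6, 6, 13, 5, 24), (6, 6, 13, 6, 30), (9, 6, 33, 2, 24), (9, 6, 33, 26, 9), (9, 6, 33, 31, 34), (9, 6, 33, 35, 23), (9, 6, 33, 5, 24), (9, 6, 33, 6, 30)}.
σ[A < 5]: keep tuples satisfying A < 5 → {(22, 6, 27, 2, 24), (24, 6, 4, 2, 24), (37, 6, 20, 2, 24), (4, 6, 32, 2, 24), (6, 6, 13, 2, 24), (9, 6, 33, 2, 24)}
Projecting to F, D: {(6, 13), (6, 20), (6, 27), (6, 32), (6, 33), (6, 4)}
σ[F ≤ D]: keep tuples satisfying F ≤ D → {(6, 13), (6, 20), (6, 27), (6, 32), (6, 33)}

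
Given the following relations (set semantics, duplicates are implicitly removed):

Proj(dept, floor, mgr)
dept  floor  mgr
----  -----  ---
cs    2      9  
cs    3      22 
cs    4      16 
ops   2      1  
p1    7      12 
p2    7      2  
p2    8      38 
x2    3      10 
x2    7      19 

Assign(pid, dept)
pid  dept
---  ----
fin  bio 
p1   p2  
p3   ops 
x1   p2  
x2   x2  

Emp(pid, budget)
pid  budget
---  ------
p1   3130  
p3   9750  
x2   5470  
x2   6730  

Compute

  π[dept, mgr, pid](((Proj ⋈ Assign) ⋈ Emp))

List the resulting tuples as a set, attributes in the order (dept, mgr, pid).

{(ops, 1, p3), (p2, 2, p1), (p2, 38, p1), (x2, 10, x2), (x2, 19, x2)}

Natural join on dept: {(ops, 2, 1, p3), (p2, 7, 2, p1), (p2, 7, 2, x1), (p2, 8, 38, p1), (p2, 8, 38, x1), (x2, 3, 10, x2), (x2, 7, 19, x2)}
Natural join on pid: {(ops, 2, 1, p3, 9750), (p2, 7, 2, p1, 3130), (p2, 8, 38, p1, 3130), (x2, 3, 10, x2, 5470), (x2, 3, 10, x2, 6730), (x2, 7, 19, x2, 5470), (x2, 7, 19, x2, 6730)}
π[dept, mgr, pid]: project onto (dept, mgr, pid) (2 duplicate(s) eliminated) → {(ops, 1, p3), (p2, 2, p1), (p2, 38, p1), (x2, 10, x2), (x2, 19, x2)}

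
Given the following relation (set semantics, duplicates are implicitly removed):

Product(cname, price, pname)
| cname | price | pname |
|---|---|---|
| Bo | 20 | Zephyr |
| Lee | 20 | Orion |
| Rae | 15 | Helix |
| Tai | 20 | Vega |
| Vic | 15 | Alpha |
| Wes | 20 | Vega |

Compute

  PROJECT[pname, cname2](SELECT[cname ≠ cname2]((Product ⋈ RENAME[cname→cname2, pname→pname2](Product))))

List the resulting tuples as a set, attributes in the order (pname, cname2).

{(Alpha, Rae), (Helix, Vic), (Orion, Bo), (Orion, Tai), (Orion, Wes), (Vega, Bo), (Vega, Lee), (Vega, Tai), (Vega, Wes), (Zephyr, Lee), (Zephyr, Tai), (Zephyr, Wes)}

ρ[cname→cname2, pname→pname2]: schema becomes (cname2, price, pname2); tuples unchanged.
Product ⋈ RENAME[cname→cname2, pname→pname2](Product) (natural join on price): {(Bo, 20, Zephyr, Bo, Zephyr), (Bo, 20, Zephyr, Lee, Orion), (Bo, 20, Zephyr, Tai, Vega), (Bo, 20, Zephyr, Wes, Vega), (Lee, 20, Orion, Bo, Zephyr), (Lee, 20, Orion, Lee, Orion), (Lee, 20, Orion, Tai, Vega), (Lee, 20, Orion, Wes, Vega), (Rae, 15, Helix, Rae, Helix), (Rae, 15, Helix, Vic, Alpha), (Tai, 20, Vega, Bo, Zephyr), (Tai, 20, Vega, Lee, Orion), (Tai, 20, Vega, Tai, Vega), (Tai, 20, Vega, Wes, Vega), (Vic, 15, Alpha, Rae, Helix), (Vic, 15, Alpha, Vic, Alpha), (Wes, 20, Vega, Bo, Zephyr), (Wes, 20, Vega, Lee, Orion), (Wes, 20, Vega, Tai, Vega), (Wes, 20, Vega, Wes, Vega)}
Selection cname ≠ cname2: {(Bo, 20, Zephyr, Lee, Orion), (Bo, 20, Zephyr, Tai, Vega), (Bo, 20, Zephyr, Wes, Vega), (Lee, 20, Orion, Bo, Zephyr), (Lee, 20, Orion, Tai, Vega), (Lee, 20, Orion, Wes, Vega), (Rae, 15, Helix, Vic, Alpha), (Tai, 20, Vega, Bo, Zephyr), (Tai, 20, Vega, Lee, Orion), (Tai, 20, Vega, Wes, Vega), (Vic, 15, Alpha, Rae, Helix), (Wes, 20, Vega, Bo, Zephyr), (Wes, 20, Vega, Lee, Orion), (Wes, 20, Vega, Tai, Vega)}
π[pname, cname2]: project onto (pname, cname2) (2 duplicate(s) eliminated) → {(Alpha, Rae), (Helix, Vic), (Orion, Bo), (Orion, Tai), (Orion, Wes), (Vega, Bo), (Vega, Lee), (Vega, Tai), (Vega, Wes), (Zephyr, Lee), (Zephyr, Tai), (Zephyr, Wes)}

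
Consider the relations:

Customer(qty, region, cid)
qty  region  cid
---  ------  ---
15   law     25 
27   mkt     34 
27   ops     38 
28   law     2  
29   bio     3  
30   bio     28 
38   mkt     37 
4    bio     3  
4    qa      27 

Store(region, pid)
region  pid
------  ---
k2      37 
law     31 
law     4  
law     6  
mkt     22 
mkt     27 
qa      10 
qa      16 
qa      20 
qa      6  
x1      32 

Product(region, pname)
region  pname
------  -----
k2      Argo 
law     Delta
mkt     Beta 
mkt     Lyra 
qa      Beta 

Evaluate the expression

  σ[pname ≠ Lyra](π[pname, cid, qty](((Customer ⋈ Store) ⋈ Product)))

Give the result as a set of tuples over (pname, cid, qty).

{(Beta, 27, 4), (Beta, 34, 27), (Beta, 37, 38), (Delta, 2, 28), (Delta, 25, 15)}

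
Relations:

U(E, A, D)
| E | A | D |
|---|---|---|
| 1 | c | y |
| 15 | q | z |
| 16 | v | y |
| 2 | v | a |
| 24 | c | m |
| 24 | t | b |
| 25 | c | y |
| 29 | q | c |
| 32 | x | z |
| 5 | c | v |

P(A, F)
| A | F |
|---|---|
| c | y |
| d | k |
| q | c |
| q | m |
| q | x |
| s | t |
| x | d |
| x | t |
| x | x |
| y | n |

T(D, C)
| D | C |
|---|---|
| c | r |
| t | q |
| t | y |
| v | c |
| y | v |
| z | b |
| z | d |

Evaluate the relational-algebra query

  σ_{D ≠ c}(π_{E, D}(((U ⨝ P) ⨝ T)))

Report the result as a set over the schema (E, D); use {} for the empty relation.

{(1, y), (15, z), (25, y), (32, z), (5, v)}

Joining U and P on A yields {(1, c, y, y), (15, q, z, c), (15, q, z, m), (15, q, z, x), (24, c, m, y), (25, c, y, y), (29, q, c, c), (29, q, c, m), (29, q, c, x), (32, x, z, d), (32, x, z, t), (32, x, z, x), (5, c, v, y)}.
Joining (U ⨝ P) and T on D yields {(1, c, y, y, v), (15, q, z, c, b), (15, q, z, c, d), (15, q, z, m, b), (15, q, z, m, d), (15, q, z, x, b), (15, q, z, x, d), (25, c, y, y, v), (29, q, c, c, r), (29, q, c, m, r), (29, q, c, x, r), (32, x, z, d, b), (32, x, z, d, d), (32, x, z, t, b), (32, x, z, t, d), (32, x, z, x, b), (32, x, z, x, d), (5, c, v, y, c)}.
π_{E, D} gives {(1, y), (15, z), (25, y), (29, c), (32, z), (5, v)} (12 duplicate(s) eliminated).
Apply σ_{D ≠ c}; surviving tuples: {(1, y), (15, z), (25, y), (32, z), (5, v)}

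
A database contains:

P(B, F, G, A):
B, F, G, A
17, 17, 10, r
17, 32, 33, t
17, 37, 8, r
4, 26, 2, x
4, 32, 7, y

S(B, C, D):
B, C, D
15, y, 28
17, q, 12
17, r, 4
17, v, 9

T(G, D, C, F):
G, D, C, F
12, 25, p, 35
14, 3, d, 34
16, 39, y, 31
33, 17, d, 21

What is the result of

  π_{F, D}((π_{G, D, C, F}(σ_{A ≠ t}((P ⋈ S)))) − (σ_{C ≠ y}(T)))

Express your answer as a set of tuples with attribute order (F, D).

Joining P and S on B yields {(17, 17, 10, r, q, 12), (17, 17, 10, r, r, 4), (17, 17, 10, r, v, 9), (17, 32, 33, t, q, 12), (17, 32, 33, t, r, 4), (17, 32, 33, t, v, 9), (17, 37, 8, r, q, 12), (17, 37, 8, r, r, 4), (17, 37, 8, r, v, 9)}.
Filtering on A ≠ t leaves {(17, 17, 10, r, q, 12), (17, 17, 10, r, r, 4), (17, 17, 10, r, v, 9), (17, 37, 8, r, q, 12), (17, 37, 8, r, r, 4), (17, 37, 8, r, v, 9)}.
π[G, D, C, F]: project onto (G, D, C, F) → {(10, 12, q, 17), (10, 4, r, 17), (10, 9, v, 17), (8, 12, q, 37), (8, 4, r, 37), (8, 9, v, 37)}
Filtering on C ≠ y leaves {(12, 25, p, 35), (14, 3, d, 34), (33, 17, d, 21)}.
Difference: {(10, 12, q, 17), (10, 4, r, 17), (10, 9, v, 17), (8, 12, q, 37), (8, 4, r, 37), (8, 9, v, 37)} with {(12, 25, p, 35), (14, 3, d, 34), (33, 17, d, 21)} → {(10, 12, q, 17), (10, 4, r, 17), (10, 9, v, 17), (8, 12, q, 37), (8, 4, r, 37), (8, 9, v, 37)}
π[F, D]: project onto (F, D) → {(17, 12), (17, 4), (17, 9), (37, 12), (37, 4), (37, 9)}

{(17, 12), (17, 4), (17, 9), (37, 12), (37, 4), (37, 9)}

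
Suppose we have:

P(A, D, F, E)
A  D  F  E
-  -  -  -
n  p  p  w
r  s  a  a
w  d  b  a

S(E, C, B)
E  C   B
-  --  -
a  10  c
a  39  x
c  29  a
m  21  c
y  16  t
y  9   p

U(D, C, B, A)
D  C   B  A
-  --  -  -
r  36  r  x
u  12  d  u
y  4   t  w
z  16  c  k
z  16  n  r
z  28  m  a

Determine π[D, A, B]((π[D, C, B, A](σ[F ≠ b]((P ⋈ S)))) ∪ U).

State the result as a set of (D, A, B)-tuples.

{(r, x, r), (s, r, c), (s, r, x), (u, u, d), (y, w, t), (z, a, m), (z, k, c), (z, r, n)}

P ⋈ S (natural join on E): {(r, s, a, a, 10, c), (r, s, a, a, 39, x), (w, d, b, a, 10, c), (w, d, b, a, 39, x)}
Selection F ≠ b: {(r, s, a, a, 10, c), (r, s, a, a, 39, x)}
Keep only column(s) D, C, B, A: {(s, 10, c, r), (s, 39, x, r)}
Set union of the two operands is {(r, 36, r, x), (s, 10, c, r), (s, 39, x, r), (u, 12, d, u), (y, 4, t, w), (z, 16, c, k), (z, 16, n, r), (z, 28, m, a)}.
Keep only column(s) D, A, B: {(r, x, r), (s, r, c), (s, r, x), (u, u, d), (y, w, t), (z, a, m), (z, k, c), (z, r, n)}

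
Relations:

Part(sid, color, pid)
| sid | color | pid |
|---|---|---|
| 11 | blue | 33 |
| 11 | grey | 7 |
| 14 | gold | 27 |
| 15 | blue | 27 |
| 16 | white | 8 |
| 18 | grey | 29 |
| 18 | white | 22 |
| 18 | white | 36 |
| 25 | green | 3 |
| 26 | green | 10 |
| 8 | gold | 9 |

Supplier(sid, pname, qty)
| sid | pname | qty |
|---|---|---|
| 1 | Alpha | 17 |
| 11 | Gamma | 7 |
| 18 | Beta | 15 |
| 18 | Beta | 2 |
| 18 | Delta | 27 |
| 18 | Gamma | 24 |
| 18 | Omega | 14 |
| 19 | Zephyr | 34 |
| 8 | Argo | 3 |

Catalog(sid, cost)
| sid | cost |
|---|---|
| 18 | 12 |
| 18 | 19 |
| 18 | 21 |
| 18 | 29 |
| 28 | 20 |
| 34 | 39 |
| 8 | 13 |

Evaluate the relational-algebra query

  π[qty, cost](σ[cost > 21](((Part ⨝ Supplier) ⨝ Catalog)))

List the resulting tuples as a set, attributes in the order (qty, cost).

Natural join on sid: {(11, blue, 33, Gamma, 7), (11, grey, 7, Gamma, 7), (18, grey, 29, Beta, 15), (18, grey, 29, Beta, 2), (18, grey, 29, Delta, 27), (18, grey, 29, Gamma, 24), (18, grey, 29, Omega, 14), (18, white, 22, Beta, 15), (18, white, 22, Beta, 2), (18, white, 22, Delta, 27), (18, white, 22, Gamma, 24), (18, white, 22, Omega, 14), (18, white, 36, Beta, 15), (18, white, 36, Beta, 2), (18, white, 36, Delta, 27), (18, white, 36, Gamma, 24), (18, white, 36, Omega, 14), (8, gold, 9, Argo, 3)}
Natural join on sid: {(18, grey, 29, Beta, 15, 12), (18, grey, 29, Beta, 15, 19), (18, grey, 29, Beta, 15, 21), (18, grey, 29, Beta, 15, 29), (18, grey, 29, Beta, 2, 12), (18, grey, 29, Beta, 2, 19), (18, grey, 29, Beta, 2, 21), (18, grey, 29, Beta, 2, 29), (18, grey, 29, Delta, 27, 12), (18, grey, 29, Delta, 27, 19), (18, grey, 29, Delta, 27, 21), (18, grey, 29, Delta, 27, 29), (18, grey, 29, Gamma, 24, 12), (18, grey, 29, Gamma, 24, 19), (18, grey, 29, Gamma, 24, 21), (18, grey, 29, Gamma, 24, 29), (18, grey, 29, Omega, 14, 12), (18, grey, 29, Omega, 14, 19), (18, grey, 29, Omega, 14, 21), (18, grey, 29, Omega, 14, 29), (18, white, 22, Beta, 15, 12), (18, white, 22, Beta, 15, 19), (18, white, 22, Beta, 15, 21), (18, white, 22, Beta, 15, 29), (18, white, 22, Beta, 2, 12), (18, white, 22, Beta, 2, 19), (18, white, 22, Beta, 2, 21), (18, white, 22, Beta, 2, 29), (18, white, 22, Delta, 27, 12), (18, white, 22, Delta, 27, 19), (18, white, 22, Delta, 27, 21), (18, white, 22, Delta, 27, 29), (18, white, 22, Gamma, 24, 12), (18, white, 22, Gamma, 24, 19), (18, white, 22, Gamma, 24, 21), (18, white, 22, Gamma, 24, 29), (18, white, 22, Omega, 14, 12), (18, white, 22, Omega, 14, 19), (18, white, 22, Omega, 14, 21), (18, white, 22, Omega, 14, 29), (18, white, 36, Beta, 15, 12), (18, white, 36, Beta, 15, 19), (18, white, 36, Beta, 15, 21), (18, white, 36, Beta, 15, 29), (18, white, 36, Beta, 2, 12), (18, white, 36, Beta, 2, 19), (18, white, 36, Beta, 2, 21), (18, white, 36, Beta, 2, 29), (18, white, 36, Delta, 27, 12), (18, white, 36, Delta, 27, 19), (18, white, 36, Delta, 27, 21), (18, white, 36, Delta, 27, 29), (18, white, 36, Gamma, 24, 12), (18, white, 36, Gamma, 24, 19), (18, white, 36, Gamma, 24, 21), (18, white, 36, Gamma, 24, 29), (18, white, 36, Omega, 14, 12), (18, white, 36, Omega, 14, 19), (18, white, 36, Omega, 14, 21), (18, white, 36, Omega, 14, 29), (8, gold, 9, Argo, 3, 13)}
Filtering on cost > 21 leaves {(18, grey, 29, Beta, 15, 29), (18, grey, 29, Beta, 2, 29), (18, grey, 29, Delta, 27, 29), (18, grey, 29, Gamma, 24, 29), (18, grey, 29, Omega, 14, 29), (18, white, 22, Beta, 15, 29), (18, white, 22, Beta, 2, 29), (18, white, 22, Delta, 27, 29), (18, white, 22, Gamma, 24, 29), (18, white, 22, Omega, 14, 29), (18, white, 36, Beta, 15, 29), (18, white, 36, Beta, 2, 29), (18, white, 36, Delta, 27, 29), (18, white, 36, Gamma, 24, 29), (18, white, 36, Omega, 14, 29)}.
Keep only column(s) qty, cost (10 duplicate(s) eliminated): {(14, 29), (15, 29), (2, 29), (24, 29), (27, 29)}

{(14, 29), (15, 29), (2, 29), (24, 29), (27, 29)}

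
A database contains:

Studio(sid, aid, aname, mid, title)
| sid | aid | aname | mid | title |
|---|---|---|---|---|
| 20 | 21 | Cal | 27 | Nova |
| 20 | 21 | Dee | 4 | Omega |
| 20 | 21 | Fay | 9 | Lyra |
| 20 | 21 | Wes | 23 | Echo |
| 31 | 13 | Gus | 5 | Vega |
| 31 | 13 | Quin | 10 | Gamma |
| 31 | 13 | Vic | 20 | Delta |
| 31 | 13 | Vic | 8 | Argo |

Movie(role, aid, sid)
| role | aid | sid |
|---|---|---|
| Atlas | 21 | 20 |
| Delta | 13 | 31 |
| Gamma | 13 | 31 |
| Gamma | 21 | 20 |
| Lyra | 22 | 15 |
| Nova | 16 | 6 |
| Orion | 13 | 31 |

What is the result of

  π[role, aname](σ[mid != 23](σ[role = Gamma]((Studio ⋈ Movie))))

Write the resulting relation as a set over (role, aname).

Joining Studio and Movie on sid, aid yields {(20, 21, Cal, 27, Nova, Atlas), (20, 21, Cal, 27, Nova, Gamma), (20, 21, Dee, 4, Omega, Atlas), (20, 21, Dee, 4, Omega, Gamma), (20, 21, Fay, 9, Lyra, Atlas), (20, 21, Fay, 9, Lyra, Gamma), (20, 21, Wes, 23, Echo, Atlas), (20, 21, Wes, 23, Echo, Gamma), (31, 13, Gus, 5, Vega, Delta), (31, 13, Gus, 5, Vega, Gamma), (31, 13, Gus, 5, Vega, Orion), (31, 13, Quin, 10, Gamma, Delta), (31, 13, Quin, 10, Gamma, Gamma), (31, 13, Quin, 10, Gamma, Orion), (31, 13, Vic, 20, Delta, Delta), (31, 13, Vic, 20, Delta, Gamma), (31, 13, Vic, 20, Delta, Orion), (31, 13, Vic, 8, Argo, Delta), (31, 13, Vic, 8, Argo, Gamma), (31, 13, Vic, 8, Argo, Orion)}.
Filtering on role = Gamma leaves {(20, 21, Cal, 27, Nova, Gamma), (20, 21, Dee, 4, Omega, Gamma), (20, 21, Fay, 9, Lyra, Gamma), (20, 21, Wes, 23, Echo, Gamma), (31, 13, Gus, 5, Vega, Gamma), (31, 13, Quin, 10, Gamma, Gamma), (31, 13, Vic, 20, Delta, Gamma), (31, 13, Vic, 8, Argo, Gamma)}.
Filtering on mid != 23 leaves {(20, 21, Cal, 27, Nova, Gamma), (20, 21, Dee, 4, Omega, Gamma), (20, 21, Fay, 9, Lyra, Gamma), (31, 13, Gus, 5, Vega, Gamma), (31, 13, Quin, 10, Gamma, Gamma), (31, 13, Vic, 20, Delta, Gamma), (31, 13, Vic, 8, Argo, Gamma)}.
Keep only column(s) role, aname (1 duplicate(s) eliminated): {(Gamma, Cal), (Gamma, Dee), (Gamma, Fay), (Gamma, Gus), (Gamma, Quin), (Gamma, Vic)}

{(Gamma, Cal), (Gamma, Dee), (Gamma, Fay), (Gamma, Gus), (Gamma, Quin), (Gamma, Vic)}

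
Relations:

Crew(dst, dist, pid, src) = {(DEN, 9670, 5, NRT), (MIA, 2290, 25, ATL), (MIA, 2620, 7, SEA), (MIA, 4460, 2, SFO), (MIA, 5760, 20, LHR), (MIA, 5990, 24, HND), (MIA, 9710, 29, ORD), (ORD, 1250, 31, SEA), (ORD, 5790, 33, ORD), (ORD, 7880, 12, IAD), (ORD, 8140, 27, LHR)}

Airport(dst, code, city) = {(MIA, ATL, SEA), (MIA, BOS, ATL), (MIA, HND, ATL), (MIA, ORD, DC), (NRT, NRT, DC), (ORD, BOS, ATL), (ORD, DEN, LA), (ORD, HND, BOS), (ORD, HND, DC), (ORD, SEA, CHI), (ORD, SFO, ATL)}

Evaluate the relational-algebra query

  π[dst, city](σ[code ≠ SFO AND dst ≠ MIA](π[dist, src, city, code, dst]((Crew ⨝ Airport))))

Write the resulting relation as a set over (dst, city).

{(ORD, ATL), (ORD, BOS), (ORD, CHI), (ORD, DC), (ORD, LA)}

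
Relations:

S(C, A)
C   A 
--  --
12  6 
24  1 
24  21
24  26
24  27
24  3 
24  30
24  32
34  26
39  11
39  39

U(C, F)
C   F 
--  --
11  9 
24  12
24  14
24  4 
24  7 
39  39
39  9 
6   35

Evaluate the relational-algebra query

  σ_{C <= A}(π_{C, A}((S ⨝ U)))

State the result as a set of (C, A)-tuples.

Natural join on C: {(24, 1, 12), (24, 1, 14), (24, 1, 4), (24, 1, 7), (24, 21, 12), (24, 21, 14), (24, 21, 4), (24, 21, 7), (24, 26, 12), (24, 26, 14), (24, 26, 4), (24, 26, 7), (24, 27, 12), (24, 27, 14), (24, 27, 4), (24, 27, 7), (24, 3, 12), (24, 3, 14), (24, 3, 4), (24, 3, 7), (24, 30, 12), (24, 30, 14), (24, 30, 4), (24, 30, 7), (24, 32, 12), (24, 32, 14), (24, 32, 4), (24, 32, 7), (39, 11, 39), (39, 11, 9), (39, 39, 39), (39, 39, 9)}
Projecting to C, A (23 duplicate(s) eliminated): {(24, 1), (24, 21), (24, 26), (24, 27), (24, 3), (24, 30), (24, 32), (39, 11), (39, 39)}
Filtering on C <= A leaves {(24, 26), (24, 27), (24, 30), (24, 32), (39, 39)}.

{(24, 26), (24, 27), (24, 30), (24, 32), (39, 39)}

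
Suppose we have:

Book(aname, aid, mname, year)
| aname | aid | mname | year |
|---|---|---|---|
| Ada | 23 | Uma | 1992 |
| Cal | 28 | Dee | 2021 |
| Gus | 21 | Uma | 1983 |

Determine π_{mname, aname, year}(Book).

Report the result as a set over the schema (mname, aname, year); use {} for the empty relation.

{(Dee, Cal, 2021), (Uma, Ada, 1992), (Uma, Gus, 1983)}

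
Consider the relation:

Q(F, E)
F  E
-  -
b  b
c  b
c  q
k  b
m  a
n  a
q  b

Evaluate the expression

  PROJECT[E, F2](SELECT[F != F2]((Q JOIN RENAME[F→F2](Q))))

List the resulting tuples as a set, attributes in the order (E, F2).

ρ[F→F2]: schema becomes (F2, E); tuples unchanged.
Joining Q and RENAME[F→F2](Q) on E yields {(b, b, b), (b, b, c), (b, b, k), (b, b, q), (c, b, b), (c, b, c), (c, b, k), (c, b, q), (c, q, c), (k, b, b), (k, b, c), (k, b, k), (k, b, q), (m, a, m), (m, a, n), (n, a, m), (n, a, n), (q, b, b), (q, b, c), (q, b, k), (q, b, q)}.
Apply σ_{F != F2}; surviving tuples: {(b, b, c), (b, b, k), (b, b, q), (c, b, b), (c, b, k), (c, b, q), (k, b, b), (k, b, c), (k, b, q), (m, a, n), (n, a, m), (q, b, b), (q, b, c), (q, b, k)}
Keep only column(s) E, F2 (8 duplicate(s) eliminated): {(a, m), (a, n), (b, b), (b, c), (b, k), (b, q)}

{(a, m), (a, n), (b, b), (b, c), (b, k), (b, q)}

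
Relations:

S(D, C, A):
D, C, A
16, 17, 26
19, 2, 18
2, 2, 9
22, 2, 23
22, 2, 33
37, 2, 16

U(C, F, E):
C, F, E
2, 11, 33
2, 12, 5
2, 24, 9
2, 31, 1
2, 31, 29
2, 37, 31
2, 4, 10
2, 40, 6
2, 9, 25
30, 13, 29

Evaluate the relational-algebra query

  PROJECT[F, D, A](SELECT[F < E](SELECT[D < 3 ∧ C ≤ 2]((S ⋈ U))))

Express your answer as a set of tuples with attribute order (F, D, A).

{(11, 2, 9), (4, 2, 9), (9, 2, 9)}

Joining S and U on C yields {(19, 2, 18, 11, 33), (19, 2, 18, 12, 5), (19, 2, 18, 24, 9), (19, 2, 18, 31, 1), (19, 2, 18, 31, 29), (19, 2, 18, 37, 31), (19, 2, 18, 4, 10), (19, 2, 18, 40, 6), (19, 2, 18, 9, 25), (2, 2, 9, 11, 33), (2, 2, 9, 12, 5), (2, 2, 9, 24, 9), (2, 2, 9, 31, 1), (2, 2, 9, 31, 29), (2, 2, 9, 37, 31), (2, 2, 9, 4, 10), (2, 2, 9, 40, 6), (2, 2, 9, 9, 25), (22, 2, 23, 11, 33), (22, 2, 23, 12, 5), (22, 2, 23, 24, 9), (22, 2, 23, 31, 1), (22, 2, 23, 31, 29), (22, 2, 23, 37, 31), (22, 2, 23, 4, 10), (22, 2, 23, 40, 6), (22, 2, 23, 9, 25), (22, 2, 33, 11, 33), (22, 2, 33, 12, 5), (22, 2, 33, 24, 9), (22, 2, 33, 31, 1), (22, 2, 33, 31, 29), (22, 2, 33, 37, 31), (22, 2, 33, 4, 10), (22, 2, 33, 40, 6), (22, 2, 33, 9, 25), (37, 2, 16, 11, 33), (37, 2, 16, 12, 5), (37, 2, 16, 24, 9), (37, 2, 16, 31, 1), (37, 2, 16, 31, 29), (37, 2, 16, 37, 31), (37, 2, 16, 4, 10), (37, 2, 16, 40, 6), (37, 2, 16, 9, 25)}.
Selection D < 3 ∧ C ≤ 2: {(2, 2, 9, 11, 33), (2, 2, 9, 12, 5), (2, 2, 9, 24, 9), (2, 2, 9, 31, 1), (2, 2, 9, 31, 29), (2, 2, 9, 37, 31), (2, 2, 9, 4, 10), (2, 2, 9, 40, 6), (2, 2, 9, 9, 25)}
Selection F < E: {(2, 2, 9, 11, 33), (2, 2, 9, 4, 10), (2, 2, 9, 9, 25)}
Keep only column(s) F, D, A: {(11, 2, 9), (4, 2, 9), (9, 2, 9)}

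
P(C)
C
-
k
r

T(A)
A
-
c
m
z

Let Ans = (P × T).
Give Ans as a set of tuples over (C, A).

{(k, c), (k, m), (k, z), (r, c), (r, m), (r, z)}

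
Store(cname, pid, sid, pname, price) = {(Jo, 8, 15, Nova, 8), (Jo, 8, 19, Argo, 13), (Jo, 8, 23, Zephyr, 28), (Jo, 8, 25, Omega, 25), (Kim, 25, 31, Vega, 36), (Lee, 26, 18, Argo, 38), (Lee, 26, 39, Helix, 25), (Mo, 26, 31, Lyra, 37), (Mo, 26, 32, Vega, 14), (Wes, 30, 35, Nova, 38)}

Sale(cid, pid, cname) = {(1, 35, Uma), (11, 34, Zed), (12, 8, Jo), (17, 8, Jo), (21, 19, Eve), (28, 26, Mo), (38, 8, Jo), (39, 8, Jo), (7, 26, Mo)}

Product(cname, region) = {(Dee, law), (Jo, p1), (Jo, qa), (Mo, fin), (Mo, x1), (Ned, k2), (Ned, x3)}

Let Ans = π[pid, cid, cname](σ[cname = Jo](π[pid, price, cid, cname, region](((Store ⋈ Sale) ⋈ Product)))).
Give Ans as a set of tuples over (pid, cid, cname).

{(8, 12, Jo), (8, 17, Jo), (8, 38, Jo), (8, 39, Jo)}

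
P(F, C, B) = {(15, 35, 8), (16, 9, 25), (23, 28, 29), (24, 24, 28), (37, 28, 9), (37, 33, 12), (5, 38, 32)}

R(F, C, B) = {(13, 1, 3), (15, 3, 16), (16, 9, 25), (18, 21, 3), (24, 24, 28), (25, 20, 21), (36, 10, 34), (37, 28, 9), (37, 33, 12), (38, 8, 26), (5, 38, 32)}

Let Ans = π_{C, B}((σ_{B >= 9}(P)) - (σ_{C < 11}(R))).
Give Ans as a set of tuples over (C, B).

σ[B >= 9]: keep tuples satisfying B >= 9 → {(16, 9, 25), (23, 28, 29), (24, 24, 28), (37, 28, 9), (37, 33, 12), (5, 38, 32)}
σ[C < 11]: keep tuples satisfying C < 11 → {(13, 1, 3), (15, 3, 16), (16, 9, 25), (36, 10, 34), (38, 8, 26)}
Set difference of the two operands is {(23, 28, 29), (24, 24, 28), (37, 28, 9), (37, 33, 12), (5, 38, 32)}.
Projecting to C, B: {(24, 28), (28, 29), (28, 9), (33, 12), (38, 32)}

{(24, 28), (28, 29), (28, 9), (33, 12), (38, 32)}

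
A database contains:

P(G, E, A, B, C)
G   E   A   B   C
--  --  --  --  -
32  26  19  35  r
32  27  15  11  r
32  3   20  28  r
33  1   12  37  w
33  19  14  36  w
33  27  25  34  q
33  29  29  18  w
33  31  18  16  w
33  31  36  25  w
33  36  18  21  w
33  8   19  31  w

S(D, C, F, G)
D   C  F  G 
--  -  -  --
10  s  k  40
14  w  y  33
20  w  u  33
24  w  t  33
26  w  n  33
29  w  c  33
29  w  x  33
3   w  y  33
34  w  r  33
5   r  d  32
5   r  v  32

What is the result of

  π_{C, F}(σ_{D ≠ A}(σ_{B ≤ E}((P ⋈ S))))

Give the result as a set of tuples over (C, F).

{(r, d), (r, v), (w, c), (w, n), (w, r), (w, t), (w, u), (w, x), (w, y)}

Natural join on G, C: {(32, 26, 19, 35, r, 5, d), (32, 26, 19, 35, r, 5, v), (32, 27, 15, 11, r, 5, d), (32, 27, 15, 11, r, 5, v), (32, 3, 20, 28, r, 5, d), (32, 3, 20, 28, r, 5, v), (33, 1, 12, 37, w, 14, y), (33, 1, 12, 37, w, 20, u), (33, 1, 12, 37, w, 24, t), (33, 1, 12, 37, w, 26, n), (33, 1, 12, 37, w, 29, c), (33, 1, 12, 37, w, 29, x), (33, 1, 12, 37, w, 3, y), (33, 1, 12, 37, w, 34, r), (33, 19, 14, 36, w, 14, y), (33, 19, 14, 36, w, 20, u), (33, 19, 14, 36, w, 24, t), (33, 19, 14, 36, w, 26, n), (33, 19, 14, 36, w, 29, c), (33, 19, 14, 36, w, 29, x), (33, 19, 14, 36, w, 3, y), (33, 19, 14, 36, w, 34, r), (33, 29, 29, 18, w, 14, y), (33, 29, 29, 18, w, 20, u), (33, 29, 29, 18, w, 24, t), (33, 29, 29, 18, w, 26, n), (33, 29, 29, 18, w, 29, c), (33, 29, 29, 18, w, 29, x), (33, 29, 29, 18, w, 3, y), (33, 29, 29, 18, w, 34, r), (33, 31, 18, 16, w, 14, y), (33, 31, 18, 16, w, 20, u), (33, 31, 18, 16, w, 24, t), (33, 31, 18, 16, w, 26, n), (33, 31, 18, 16, w, 29, c), (33, 31, 18, 16, w, 29, x), (33, 31, 18, 16, w, 3, y), (33, 31, 18, 16, w, 34, r), (33, 31, 36, 25, w, 14, y), (33, 31, 36, 25, w, 20, u), (33, 31, 36, 25, w, 24, t), (33, 31, 36, 25, w, 26, n), (33, 31, 36, 25, w, 29, c), (33, 31, 36, 25, w, 29, x), (33, 31, 36, 25, w, 3, y), (33, 31, 36, 25, w, 34, r), (33, 36, 18, 21, w, 14, y), (33, 36, 18, 21, w, 20, u), (33, 36, 18, 21, w, 24, t), (33, 36, 18, 21, w, 26, n), (33, 36, 18, 21, w, 29, c), (33, 36, 18, 21, w, 29, x), (33, 36, 18, 21, w, 3, y), (33, 36, 18, 21, w, 34, r), (33, 8, 19, 31, w, 14, y), (33, 8, 19, 31, w, 20, u), (33, 8, 19, 31, w, 24, t), (33, 8, 19, 31, w, 26, n), (33, 8, 19, 31, w, 29, c), (33, 8, 19, 31, w, 29, x), (33, 8, 19, 31, w, 3, y), (33, 8, 19, 31, w, 34, r)}
Filtering on B ≤ E leaves {(32, 27, 15, 11, r, 5, d), (32, 27, 15, 11, r, 5, v), (33, 29, 29, 18, w, 14, y), (33, 29, 29, 18, w, 20, u), (33, 29, 29, 18, w, 24, t), (33, 29, 29, 18, w, 26, n), (33, 29, 29, 18, w, 29, c), (33, 29, 29, 18, w, 29, x), (33, 29, 29, 18, w, 3, y), (33, 29, 29, 18, w, 34, r), (33, 31, 18, 16, w, 14, y), (33, 31, 18, 16, w, 20, u), (33, 31, 18, 16, w, 24, t), (33, 31, 18, 16, w, 26, n), (33, 31, 18, 16, w, 29, c), (33, 31, 18, 16, w, 29, x), (33, 31, 18, 16, w, 3, y), (33, 31, 18, 16, w, 34, r), (33, 31, 36, 25, w, 14, y), (33, 31, 36, 25, w, 20, u), (33, 31, 36, 25, w, 24, t), (33, 31, 36, 25, w, 26, n), (33, 31, 36, 25, w, 29, c), (33, 31, 36, 25, w, 29, x), (33, 31, 36, 25, w, 3, y), (33, 31, 36, 25, w, 34, r), (33, 36, 18, 21, w, 14, y), (33, 36, 18, 21, w, 20, u), (33, 36, 18, 21, w, 24, t), (33, 36, 18, 21, w, 26, n), (33, 36, 18, 21, w, 29, c), (33, 36, 18, 21, w, 29, x), (33, 36, 18, 21, w, 3, y), (33, 36, 18, 21, w, 34, r)}.
Filtering on D ≠ A leaves {(32, 27, 15, 11, r, 5, d), (32, 27, 15, 11, r, 5, v), (33, 29, 29, 18, w, 14, y), (33, 29, 29, 18, w, 20, u), (33, 29, 29, 18, w, 24, t), (33, 29, 29, 18, w, 26, n), (33, 29, 29, 18, w, 3, y), (33, 29, 29, 18, w, 34, r), (33, 31, 18, 16, w, 14, y), (33, 31, 18, 16, w, 20, u), (33, 31, 18, 16, w, 24, t), (33, 31, 18, 16, w, 26, n), (33, 31, 18, 16, w, 29, c), (33, 31, 18, 16, w, 29, x), (33, 31, 18, 16, w, 3, y), (33, 31, 18, 16, w, 34, r), (33, 31, 36, 25, w, 14, y), (33, 31, 36, 25, w, 20, u), (33, 31, 36, 25, w, 24, t), (33, 31, 36, 25, w, 26, n), (33, 31, 36, 25, w, 29, c), (33, 31, 36, 25, w, 29, x), (33, 31, 36, 25, w, 3, y), (33, 31, 36, 25, w, 34, r), (33, 36, 18, 21, w, 14, y), (33, 36, 18, 21, w, 20, u), (33, 36, 18, 21, w, 24, t), (33, 36, 18, 21, w, 26, n), (33, 36, 18, 21, w, 29, c), (33, 36, 18, 21, w, 29, x), (33, 36, 18, 21, w, 3, y), (33, 36, 18, 21, w, 34, r)}.
Projecting to C, F (23 duplicate(s) eliminated): {(r, d), (r, v), (w, c), (w, n), (w, r), (w, t), (w, u), (w, x), (w, y)}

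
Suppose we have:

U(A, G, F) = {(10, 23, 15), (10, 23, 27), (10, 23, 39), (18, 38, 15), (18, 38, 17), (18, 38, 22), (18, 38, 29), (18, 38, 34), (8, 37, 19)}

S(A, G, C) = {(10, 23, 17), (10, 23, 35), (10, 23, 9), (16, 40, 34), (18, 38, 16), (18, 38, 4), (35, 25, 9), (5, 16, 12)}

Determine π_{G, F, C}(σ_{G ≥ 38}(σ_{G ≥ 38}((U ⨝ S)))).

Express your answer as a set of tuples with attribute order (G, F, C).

U ⋈ S (natural join on A, G): {(10, 23, 15, 17), (10, 23, 15, 35), (10, 23, 15, 9), (10, 23, 27, 17), (10, 23, 27, 35), (10, 23, 27, 9), (10, 23, 39, 17), (10, 23, 39, 35), (10, 23, 39, 9), (18, 38, 15, 16), (18, 38, 15, 4), (18, 38, 17, 16), (18, 38, 17, 4), (18, 38, 22, 16), (18, 38, 22, 4), (18, 38, 29, 16), (18, 38, 29, 4), (18, 38, 34, 16), (18, 38, 34, 4)}
σ[G ≥ 38]: keep tuples satisfying G ≥ 38 → {(18, 38, 15, 16), (18, 38, 15, 4), (18, 38, 17, 16), (18, 38, 17, 4), (18, 38, 22, 16), (18, 38, 22, 4), (18, 38, 29, 16), (18, 38, 29, 4), (18, 38, 34, 16), (18, 38, 34, 4)}
σ[G ≥ 38]: keep tuples satisfying G ≥ 38 → {(18, 38, 15, 16), (18, 38, 15, 4), (18, 38, 17, 16), (18, 38, 17, 4), (18, 38, 22, 16), (18, 38, 22, 4), (18, 38, 29, 16), (18, 38, 29, 4), (18, 38, 34, 16), (18, 38, 34, 4)}
π_{G, F, C} gives {(38, 15, 16), (38, 15, 4), (38, 17, 16), (38, 17, 4), (38, 22, 16), (38, 22, 4), (38, 29, 16), (38, 29, 4), (38, 34, 16), (38, 34, 4)}.

{(38, 15, 16), (38, 15, 4), (38, 17, 16), (38, 17, 4), (38, 22, 16), (38, 22, 4), (38, 29, 16), (38, 29, 4), (38, 34, 16), (38, 34, 4)}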